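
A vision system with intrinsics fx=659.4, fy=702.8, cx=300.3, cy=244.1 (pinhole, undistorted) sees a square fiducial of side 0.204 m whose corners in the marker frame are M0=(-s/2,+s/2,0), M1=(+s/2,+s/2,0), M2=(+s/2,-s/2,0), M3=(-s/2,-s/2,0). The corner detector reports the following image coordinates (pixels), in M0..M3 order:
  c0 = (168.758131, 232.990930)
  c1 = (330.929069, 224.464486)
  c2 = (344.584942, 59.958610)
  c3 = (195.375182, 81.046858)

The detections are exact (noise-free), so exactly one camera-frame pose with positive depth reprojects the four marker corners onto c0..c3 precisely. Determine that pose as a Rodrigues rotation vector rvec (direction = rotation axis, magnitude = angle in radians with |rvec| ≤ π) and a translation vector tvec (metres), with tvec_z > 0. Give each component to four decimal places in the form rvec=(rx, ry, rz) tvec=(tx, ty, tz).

Intrinsics K: fx=659.4, fy=702.8, cx=300.3, cy=244.1
Marker side s = 0.204 m; corners in marker frame (Z=0):
  M0 = (-0.1020, +0.1020, 0)
  M1 = (+0.1020, +0.1020, 0)
  M2 = (+0.1020, -0.1020, 0)
  M3 = (-0.1020, -0.1020, 0)
Detected image corners:
  c0 = (168.758131, 232.990930) px
  c1 = (330.929069, 224.464486) px
  c2 = (344.584942, 59.958610) px
  c3 = (195.375182, 81.046858) px
Planar DLT: solve 8×8 A·h = b for H (H[2,2]=1):
  H  [+649.24565 -220.71896 +256.95342]
  H  [-138.76636 +704.82685 +146.19737]
  H  [-0.43260 -0.46404 +1.00000]
B = K⁻¹H; ‖b₁‖=1.259200, ‖b₂‖=1.259200; λ = 2/(‖b₁‖+‖b₂‖) = 0.794155, sign → tz>0 ⇒ λ=+0.794155
r₁ = λ·B[:,0] = (+0.93838,-0.03748,-0.34355); r₂ = λ·B[:,1] = (-0.09800,+0.92444,-0.36852)
r₃ = r₁×r₂ = (+0.33141,+0.37948,+0.86381); SVD([r₁ r₂ r₃]) → R = UVᵀ:
  R  [+0.93838 -0.09800 +0.33141]
  R  [-0.03748 +0.92444 +0.37948]
  R  [-0.34355 -0.36852 +0.86381]
t = (-0.05220, -0.11063, +0.79415) m
tr R = 2.726634; θ = arccos((tr R − 1)/2) = 0.528990 rad = 30.309°
axis k = ((R−Rᵀ)₃₂, (R−Rᵀ)₁₃, (R−Rᵀ)₂₁) / (2 sinθ) = (-0.741087, +0.668726, +0.059958)
rvec = θ·k = (-0.392028, +0.353750, +0.031717)

rvec=(-0.3920, 0.3537, 0.0317) tvec=(-0.0522, -0.1106, 0.7942)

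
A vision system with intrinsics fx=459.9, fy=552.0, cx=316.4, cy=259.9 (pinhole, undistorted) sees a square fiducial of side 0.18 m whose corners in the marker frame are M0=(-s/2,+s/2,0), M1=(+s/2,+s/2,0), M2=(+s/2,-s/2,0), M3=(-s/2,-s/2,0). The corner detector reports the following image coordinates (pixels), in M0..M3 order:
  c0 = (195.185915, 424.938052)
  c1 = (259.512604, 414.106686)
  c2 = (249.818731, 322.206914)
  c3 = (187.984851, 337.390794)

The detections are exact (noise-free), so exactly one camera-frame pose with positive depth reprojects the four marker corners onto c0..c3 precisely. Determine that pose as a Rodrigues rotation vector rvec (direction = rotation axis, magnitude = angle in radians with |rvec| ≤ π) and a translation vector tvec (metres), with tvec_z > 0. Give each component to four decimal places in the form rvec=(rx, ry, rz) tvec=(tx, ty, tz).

rvec=(-0.1731, 0.3583, -0.1911) tvec=(-0.2290, 0.2314, 1.1182)

Intrinsics K: fx=459.9, fy=552.0, cx=316.4, cy=259.9
Marker side s = 0.18 m; corners in marker frame (Z=0):
  M0 = (-0.0900, +0.0900, 0)
  M1 = (+0.0900, +0.0900, 0)
  M2 = (+0.0900, -0.0900, 0)
  M3 = (-0.0900, -0.0900, 0)
Detected image corners:
  c0 = (195.185915, 424.938052) px
  c1 = (259.512604, 414.106686) px
  c2 = (249.818731, 322.206914) px
  c3 = (187.984851, 337.390794) px
Planar DLT: solve 8×8 A·h = b for H (H[2,2]=1):
  H  [+284.37992 +6.59245 +222.21805]
  H  [-183.20680 +430.71833 +374.10703]
  H  [-0.29559 -0.17996 +1.00000]
B = K⁻¹H; ‖b₁‖=0.894274, ‖b₂‖=0.894274; λ = 2/(‖b₁‖+‖b₂‖) = 1.118226, sign → tz>0 ⇒ λ=+1.118226
r₁ = λ·B[:,0] = (+0.91886,-0.21551,-0.33054); r₂ = λ·B[:,1] = (+0.15447,+0.96729,-0.20124)
r₃ = r₁×r₂ = (+0.36309,+0.13385,+0.92209); SVD([r₁ r₂ r₃]) → R = UVᵀ:
  R  [+0.91886 +0.15447 +0.36309]
  R  [-0.21551 +0.96729 +0.13385]
  R  [-0.33054 -0.20124 +0.92209]
t = (-0.22900, +0.23136, +1.11823) m
tr R = 2.808234; θ = arccos((tr R − 1)/2) = 0.441488 rad = 25.295°
axis k = ((R−Rᵀ)₃₂, (R−Rᵀ)₁₃, (R−Rᵀ)₂₁) / (2 sinθ) = (-0.392108, +0.811671, -0.432945)
rvec = θ·k = (-0.173111, +0.358343, -0.191140)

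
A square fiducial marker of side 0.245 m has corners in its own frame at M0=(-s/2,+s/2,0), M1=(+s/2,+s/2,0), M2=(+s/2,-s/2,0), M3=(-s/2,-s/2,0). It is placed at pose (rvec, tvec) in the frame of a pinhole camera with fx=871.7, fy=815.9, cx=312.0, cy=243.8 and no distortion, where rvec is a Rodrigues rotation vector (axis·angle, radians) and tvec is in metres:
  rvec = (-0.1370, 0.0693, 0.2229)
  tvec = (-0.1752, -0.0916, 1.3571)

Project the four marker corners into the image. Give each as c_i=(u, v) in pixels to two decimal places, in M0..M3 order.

Intrinsics K: fx=871.7, fy=815.9, cx=312.0, cy=243.8
Marker side s = 0.245 m; corners in marker frame (Z=0):
  M0 = (-0.1225, +0.1225, 0)
  M1 = (+0.1225, +0.1225, 0)
  M2 = (+0.1225, -0.1225, 0)
  M3 = (-0.1225, -0.1225, 0)
rvec = (-0.1370, 0.0693, 0.2229), |rvec| = θ = 0.27066 rad = 15.508°
Rodrigues: sinθ=0.26737, 1−cosθ=0.03640; R = I + sinθ·[k]× + (1−cosθ)·[k]×²:
    [+0.97292 -0.22491 +0.05328]
    [+0.21547 +0.96598 +0.14301]
    [-0.08363 -0.12766 +0.98829]
t = (-0.1752, -0.0916, 1.3571) m
M0: Pc = R·M0+t = (-0.32193, +0.00034, +1.35171); u = 871.7·(-0.32193)/1.35171 + 312.0 = 104.3885, v = 815.9·(+0.00034)/1.35171 + 243.8 = 244.0038
M1: Pc = R·M1+t = (-0.08357, +0.05313, +1.33122); u = 871.7·(-0.08357)/1.33122 + 312.0 = 257.2784, v = 815.9·(+0.05313)/1.33122 + 243.8 = 276.3620
M2: Pc = R·M2+t = (-0.02847, -0.18354, +1.36249); u = 871.7·(-0.02847)/1.36249 + 312.0 = 293.7880, v = 815.9·(-0.18354)/1.36249 + 243.8 = 133.8924
M3: Pc = R·M3+t = (-0.26683, -0.23633, +1.38298); u = 871.7·(-0.26683)/1.38298 + 312.0 = 143.8147, v = 815.9·(-0.23633)/1.38298 + 243.8 = 104.3768

c0=(104.39, 244.00) c1=(257.28, 276.36) c2=(293.79, 133.89) c3=(143.81, 104.38)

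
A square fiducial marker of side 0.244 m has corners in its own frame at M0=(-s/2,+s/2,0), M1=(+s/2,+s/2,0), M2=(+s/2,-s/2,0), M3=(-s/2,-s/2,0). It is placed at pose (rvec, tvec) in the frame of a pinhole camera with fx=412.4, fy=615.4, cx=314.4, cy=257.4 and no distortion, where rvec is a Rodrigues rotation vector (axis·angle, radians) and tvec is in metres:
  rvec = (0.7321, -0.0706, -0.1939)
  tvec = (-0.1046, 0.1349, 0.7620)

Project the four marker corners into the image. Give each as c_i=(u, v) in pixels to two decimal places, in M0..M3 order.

Intrinsics K: fx=412.4, fy=615.4, cx=314.4, cy=257.4
Marker side s = 0.244 m; corners in marker frame (Z=0):
  M0 = (-0.1220, +0.1220, 0)
  M1 = (+0.1220, +0.1220, 0)
  M2 = (+0.1220, -0.1220, 0)
  M3 = (-0.1220, -0.1220, 0)
rvec = (0.7321, -0.0706, -0.1939), |rvec| = θ = 0.76063 rad = 43.581°
Rodrigues: sinθ=0.68938, 1−cosθ=0.27560; R = I + sinθ·[k]× + (1−cosθ)·[k]×²:
    [+0.97972 +0.15112 -0.13161]
    [-0.20036 +0.72678 -0.65700]
    [-0.00363 +0.67004 +0.74231]
t = (-0.1046, 0.1349, 0.7620) m
M0: Pc = R·M0+t = (-0.20569, +0.24801, +0.84419); u = 412.4·(-0.20569)/0.84419 + 314.4 = 213.9174, v = 615.4·(+0.24801)/0.84419 + 257.4 = 438.1958
M1: Pc = R·M1+t = (+0.03336, +0.19912, +0.84330); u = 412.4·(+0.03336)/0.84330 + 314.4 = 330.7148, v = 615.4·(+0.19912)/0.84330 + 257.4 = 402.7104
M2: Pc = R·M2+t = (-0.00351, +0.02179, +0.67981); u = 412.4·(-0.00351)/0.67981 + 314.4 = 312.2702, v = 615.4·(+0.02179)/0.67981 + 257.4 = 277.1248
M3: Pc = R·M3+t = (-0.24256, +0.07068, +0.68070); u = 412.4·(-0.24256)/0.68070 + 314.4 = 167.4445, v = 615.4·(+0.07068)/0.68070 + 257.4 = 321.2967

c0=(213.92, 438.20) c1=(330.71, 402.71) c2=(312.27, 277.12) c3=(167.44, 321.30)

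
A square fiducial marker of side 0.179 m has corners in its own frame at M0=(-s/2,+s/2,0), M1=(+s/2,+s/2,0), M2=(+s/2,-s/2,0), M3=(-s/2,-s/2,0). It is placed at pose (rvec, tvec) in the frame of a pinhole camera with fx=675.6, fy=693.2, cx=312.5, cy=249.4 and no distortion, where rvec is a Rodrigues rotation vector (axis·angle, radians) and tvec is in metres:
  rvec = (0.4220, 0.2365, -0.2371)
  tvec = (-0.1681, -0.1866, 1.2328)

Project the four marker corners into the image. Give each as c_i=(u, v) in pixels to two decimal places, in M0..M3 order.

c0=(193.10, 200.27) c1=(280.44, 180.64) c2=(250.35, 83.16) c3=(159.43, 107.78)

Intrinsics K: fx=675.6, fy=693.2, cx=312.5, cy=249.4
Marker side s = 0.179 m; corners in marker frame (Z=0):
  M0 = (-0.0895, +0.0895, 0)
  M1 = (+0.0895, +0.0895, 0)
  M2 = (+0.0895, -0.0895, 0)
  M3 = (-0.0895, -0.0895, 0)
rvec = (0.4220, 0.2365, -0.2371), |rvec| = θ = 0.53873 rad = 30.867°
Rodrigues: sinθ=0.51305, 1−cosθ=0.14164; R = I + sinθ·[k]× + (1−cosθ)·[k]×²:
    [+0.94527 +0.27450 +0.17640]
    [-0.17709 +0.88566 -0.42925]
    [-0.27405 +0.37452 +0.88579]
t = (-0.1681, -0.1866, 1.2328) m
M0: Pc = R·M0+t = (-0.22813, -0.09148, +1.29085); u = 675.6·(-0.22813)/1.29085 + 312.5 = 193.1001, v = 693.2·(-0.09148)/1.29085 + 249.4 = 200.2719
M1: Pc = R·M1+t = (-0.05893, -0.12318, +1.24179); u = 675.6·(-0.05893)/1.24179 + 312.5 = 280.4387, v = 693.2·(-0.12318)/1.24179 + 249.4 = 180.6359
M2: Pc = R·M2+t = (-0.10807, -0.28172, +1.17475); u = 675.6·(-0.10807)/1.17475 + 312.5 = 250.3510, v = 693.2·(-0.28172)/1.17475 + 249.4 = 83.1647
M3: Pc = R·M3+t = (-0.27727, -0.25002, +1.22381); u = 675.6·(-0.27727)/1.22381 + 312.5 = 159.4342, v = 693.2·(-0.25002)/1.22381 + 249.4 = 107.7835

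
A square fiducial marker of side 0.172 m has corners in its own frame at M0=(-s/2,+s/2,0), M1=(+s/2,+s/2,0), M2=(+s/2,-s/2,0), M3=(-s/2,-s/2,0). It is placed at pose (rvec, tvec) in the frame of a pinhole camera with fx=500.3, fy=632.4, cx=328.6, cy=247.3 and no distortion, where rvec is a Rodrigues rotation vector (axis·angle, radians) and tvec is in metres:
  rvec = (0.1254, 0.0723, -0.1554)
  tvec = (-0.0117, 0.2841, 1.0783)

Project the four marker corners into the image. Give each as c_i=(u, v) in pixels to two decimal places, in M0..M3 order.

Intrinsics K: fx=500.3, fy=632.4, cx=328.6, cy=247.3
Marker side s = 0.172 m; corners in marker frame (Z=0):
  M0 = (-0.0860, +0.0860, 0)
  M1 = (+0.0860, +0.0860, 0)
  M2 = (+0.0860, -0.0860, 0)
  M3 = (-0.0860, -0.0860, 0)
rvec = (0.1254, 0.0723, -0.1554), |rvec| = θ = 0.21237 rad = 12.168°
Rodrigues: sinθ=0.21078, 1−cosθ=0.02247; R = I + sinθ·[k]× + (1−cosθ)·[k]×²:
    [+0.98537 +0.15875 +0.06205]
    [-0.14972 +0.98014 -0.13006]
    [-0.08146 +0.11886 +0.98956]
t = (-0.0117, 0.2841, 1.0783) m
M0: Pc = R·M0+t = (-0.08279, +0.38127, +1.09553); u = 500.3·(-0.08279)/1.09553 + 328.6 = 290.7924, v = 632.4·(+0.38127)/1.09553 + 247.3 = 467.3889
M1: Pc = R·M1+t = (+0.08669, +0.35552, +1.08152); u = 500.3·(+0.08669)/1.08152 + 328.6 = 368.7039, v = 632.4·(+0.35552)/1.08152 + 247.3 = 455.1826
M2: Pc = R·M2+t = (+0.05939, +0.18693, +1.06107); u = 500.3·(+0.05939)/1.06107 + 328.6 = 356.6022, v = 632.4·(+0.18693)/1.06107 + 247.3 = 358.7119
M3: Pc = R·M3+t = (-0.11009, +0.21268, +1.07508); u = 500.3·(-0.11009)/1.07508 + 328.6 = 277.3667, v = 632.4·(+0.21268)/1.07508 + 247.3 = 372.4078

c0=(290.79, 467.39) c1=(368.70, 455.18) c2=(356.60, 358.71) c3=(277.37, 372.41)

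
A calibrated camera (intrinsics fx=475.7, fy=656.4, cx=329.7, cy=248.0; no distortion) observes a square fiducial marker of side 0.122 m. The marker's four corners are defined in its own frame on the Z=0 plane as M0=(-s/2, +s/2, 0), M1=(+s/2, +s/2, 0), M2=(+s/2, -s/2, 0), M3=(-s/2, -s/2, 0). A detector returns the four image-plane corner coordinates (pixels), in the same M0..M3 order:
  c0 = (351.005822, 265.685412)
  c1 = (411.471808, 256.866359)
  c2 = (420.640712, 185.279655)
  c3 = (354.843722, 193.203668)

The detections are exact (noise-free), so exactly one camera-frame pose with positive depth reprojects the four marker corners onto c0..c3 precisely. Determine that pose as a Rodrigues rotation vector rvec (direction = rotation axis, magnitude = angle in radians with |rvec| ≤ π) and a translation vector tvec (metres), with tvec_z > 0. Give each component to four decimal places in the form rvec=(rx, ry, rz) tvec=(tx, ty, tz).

rvec=(0.6830, -0.1921, -0.0389) tvec=(0.1025, -0.0287, 0.8867)

Intrinsics K: fx=475.7, fy=656.4, cx=329.7, cy=248.0
Marker side s = 0.122 m; corners in marker frame (Z=0):
  M0 = (-0.0610, +0.0610, 0)
  M1 = (+0.0610, +0.0610, 0)
  M2 = (+0.0610, -0.0610, 0)
  M3 = (-0.0610, -0.0610, 0)
Detected image corners:
  c0 = (351.005822, 265.685412) px
  c1 = (411.471808, 256.866359) px
  c2 = (420.640712, 185.279655) px
  c3 = (354.843722, 193.203668) px
Planar DLT: solve 8×8 A·h = b for H (H[2,2]=1):
  H  [+587.45967 +219.88185 +384.70470]
  H  [-27.21932 +750.59822 +226.77412]
  H  [+0.18449 +0.71116 +1.00000]
B = K⁻¹H; ‖b₁‖=1.127828, ‖b₂‖=1.127828; λ = 2/(‖b₁‖+‖b₂‖) = 0.886660, sign → tz>0 ⇒ λ=+0.886660
r₁ = λ·B[:,0] = (+0.98159,-0.09857,+0.16358); r₂ = λ·B[:,1] = (-0.02719,+0.77567,+0.63056)
r₃ = r₁×r₂ = (-0.18904,-0.62340,+0.75871); SVD([r₁ r₂ r₃]) → R = UVᵀ:
  R  [+0.98159 -0.02719 -0.18904]
  R  [-0.09857 +0.77567 -0.62340]
  R  [+0.16358 +0.63056 +0.75871]
t = (+0.10252, -0.02867, +0.88666) m
tr R = 2.515967; θ = arccos((tr R − 1)/2) = 0.710580 rad = 40.713°
axis k = ((R−Rᵀ)₃₂, (R−Rᵀ)₁₃, (R−Rᵀ)₂₁) / (2 sinθ) = (+0.961219, -0.270305, -0.054718)
rvec = θ·k = (+0.683023, -0.192073, -0.038882)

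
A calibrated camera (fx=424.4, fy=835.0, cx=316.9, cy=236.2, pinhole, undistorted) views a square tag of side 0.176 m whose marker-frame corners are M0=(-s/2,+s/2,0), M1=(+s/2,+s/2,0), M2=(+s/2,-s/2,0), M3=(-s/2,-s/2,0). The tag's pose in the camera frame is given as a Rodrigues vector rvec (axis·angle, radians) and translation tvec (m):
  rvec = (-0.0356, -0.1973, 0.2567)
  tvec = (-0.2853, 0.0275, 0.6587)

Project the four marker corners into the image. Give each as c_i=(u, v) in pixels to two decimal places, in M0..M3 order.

Intrinsics K: fx=424.4, fy=835.0, cx=316.9, cy=236.2
Marker side s = 0.176 m; corners in marker frame (Z=0):
  M0 = (-0.0880, +0.0880, 0)
  M1 = (+0.0880, +0.0880, 0)
  M2 = (+0.0880, -0.0880, 0)
  M3 = (-0.0880, -0.0880, 0)
rvec = (-0.0356, -0.1973, 0.2567), |rvec| = θ = 0.32571 rad = 18.662°
Rodrigues: sinθ=0.31999, 1−cosθ=0.05258; R = I + sinθ·[k]× + (1−cosθ)·[k]×²:
    [+0.94805 -0.24870 -0.19836]
    [+0.25567 +0.96671 +0.00987]
    [+0.18930 -0.06007 +0.98008]
t = (-0.2853, 0.0275, 0.6587) m
M0: Pc = R·M0+t = (-0.39061, +0.09007, +0.63675); u = 424.4·(-0.39061)/0.63675 + 316.9 = 56.5538, v = 835.0·(+0.09007)/0.63675 + 236.2 = 354.3151
M1: Pc = R·M1+t = (-0.22376, +0.13507, +0.67007); u = 424.4·(-0.22376)/0.67007 + 316.9 = 175.1799, v = 835.0·(+0.13507)/0.67007 + 236.2 = 404.5148
M2: Pc = R·M2+t = (-0.17999, -0.03507, +0.68065); u = 424.4·(-0.17999)/0.68065 + 316.9 = 204.6743, v = 835.0·(-0.03507)/0.68065 + 236.2 = 193.1741
M3: Pc = R·M3+t = (-0.34684, -0.08007, +0.64733); u = 424.4·(-0.34684)/0.64733 + 316.9 = 89.5038, v = 835.0·(-0.08007)/0.64733 + 236.2 = 132.9169

c0=(56.55, 354.32) c1=(175.18, 404.51) c2=(204.67, 193.17) c3=(89.50, 132.92)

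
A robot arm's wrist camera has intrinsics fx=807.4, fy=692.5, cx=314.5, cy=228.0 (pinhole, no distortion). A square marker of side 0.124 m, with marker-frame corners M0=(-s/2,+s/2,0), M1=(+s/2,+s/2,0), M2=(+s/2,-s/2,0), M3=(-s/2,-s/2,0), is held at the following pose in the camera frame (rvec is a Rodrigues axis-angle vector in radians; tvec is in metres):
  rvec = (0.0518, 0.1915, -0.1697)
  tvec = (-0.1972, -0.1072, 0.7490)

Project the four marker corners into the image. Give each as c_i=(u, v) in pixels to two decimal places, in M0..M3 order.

c0=(53.75, 195.27) c1=(176.31, 175.29) c2=(151.96, 59.94) c3=(29.47, 83.69)

Intrinsics K: fx=807.4, fy=692.5, cx=314.5, cy=228.0
Marker side s = 0.124 m; corners in marker frame (Z=0):
  M0 = (-0.0620, +0.0620, 0)
  M1 = (+0.0620, +0.0620, 0)
  M2 = (+0.0620, -0.0620, 0)
  M3 = (-0.0620, -0.0620, 0)
rvec = (0.0518, 0.1915, -0.1697), |rvec| = θ = 0.26106 rad = 14.958°
Rodrigues: sinθ=0.25811, 1−cosθ=0.03388; R = I + sinθ·[k]× + (1−cosθ)·[k]×²:
    [+0.96745 +0.17271 +0.18496]
    [-0.16285 +0.98435 -0.06737]
    [-0.19370 +0.03506 +0.98043]
t = (-0.1972, -0.1072, 0.7490) m
M0: Pc = R·M0+t = (-0.24647, -0.03607, +0.76318); u = 807.4·(-0.24647)/0.76318 + 314.5 = 53.7461, v = 692.5·(-0.03607)/0.76318 + 228.0 = 195.2672
M1: Pc = R·M1+t = (-0.12651, -0.05627, +0.73916); u = 807.4·(-0.12651)/0.73916 + 314.5 = 176.3112, v = 692.5·(-0.05627)/0.73916 + 228.0 = 175.2853
M2: Pc = R·M2+t = (-0.14793, -0.17833, +0.73482); u = 807.4·(-0.14793)/0.73482 + 314.5 = 151.9621, v = 692.5·(-0.17833)/0.73482 + 228.0 = 59.9434
M3: Pc = R·M3+t = (-0.26789, -0.15813, +0.75884); u = 807.4·(-0.26789)/0.75884 + 314.5 = 29.4656, v = 692.5·(-0.15813)/0.75884 + 228.0 = 83.6906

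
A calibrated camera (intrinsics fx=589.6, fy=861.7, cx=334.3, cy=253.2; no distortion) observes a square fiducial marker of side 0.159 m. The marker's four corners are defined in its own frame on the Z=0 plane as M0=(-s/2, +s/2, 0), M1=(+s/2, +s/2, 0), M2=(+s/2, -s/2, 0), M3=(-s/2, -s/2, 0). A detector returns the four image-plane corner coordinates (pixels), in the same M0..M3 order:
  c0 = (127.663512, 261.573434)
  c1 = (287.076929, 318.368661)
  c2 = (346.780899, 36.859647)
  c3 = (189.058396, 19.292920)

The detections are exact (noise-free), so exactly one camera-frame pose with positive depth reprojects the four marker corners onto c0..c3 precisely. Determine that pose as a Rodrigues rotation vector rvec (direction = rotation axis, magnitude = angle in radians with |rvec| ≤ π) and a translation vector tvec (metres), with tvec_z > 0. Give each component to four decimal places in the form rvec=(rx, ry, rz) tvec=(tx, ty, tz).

rvec=(-0.2569, 0.4177, 0.2396) tvec=(-0.0830, -0.0559, 0.4830)

Intrinsics K: fx=589.6, fy=861.7, cx=334.3, cy=253.2
Marker side s = 0.159 m; corners in marker frame (Z=0):
  M0 = (-0.0795, +0.0795, 0)
  M1 = (+0.0795, +0.0795, 0)
  M2 = (+0.0795, -0.0795, 0)
  M3 = (-0.0795, -0.0795, 0)
Detected image corners:
  c0 = (127.663512, 261.573434) px
  c1 = (287.076929, 318.368661) px
  c2 = (346.780899, 36.859647) px
  c3 = (189.058396, 19.292920) px
Planar DLT: solve 8×8 A·h = b for H (H[2,2]=1):
  H  [+786.89506 -477.39761 +233.04374]
  H  [+89.20268 +1574.08153 +153.50172]
  H  [-0.88458 -0.40485 +1.00000]
B = K⁻¹H; ‖b₁‖=2.070297, ‖b₂‖=2.070297; λ = 2/(‖b₁‖+‖b₂‖) = 0.483022, sign → tz>0 ⇒ λ=+0.483022
r₁ = λ·B[:,0] = (+0.88692,+0.17555,-0.42727); r₂ = λ·B[:,1] = (-0.28023,+0.93981,-0.19555)
r₃ = r₁×r₂ = (+0.36722,+0.29317,+0.88272); SVD([r₁ r₂ r₃]) → R = UVᵀ:
  R  [+0.88692 -0.28023 +0.36722]
  R  [+0.17555 +0.93981 +0.29317]
  R  [-0.42727 -0.19555 +0.88272]
t = (-0.08295, -0.05589, +0.48302) m
tr R = 2.709442; θ = arccos((tr R − 1)/2) = 0.545783 rad = 31.271°
axis k = ((R−Rᵀ)₃₂, (R−Rᵀ)₁₃, (R−Rᵀ)₂₁) / (2 sinθ) = (-0.470749, +0.765283, +0.439018)
rvec = θ·k = (-0.256927, +0.417679, +0.239609)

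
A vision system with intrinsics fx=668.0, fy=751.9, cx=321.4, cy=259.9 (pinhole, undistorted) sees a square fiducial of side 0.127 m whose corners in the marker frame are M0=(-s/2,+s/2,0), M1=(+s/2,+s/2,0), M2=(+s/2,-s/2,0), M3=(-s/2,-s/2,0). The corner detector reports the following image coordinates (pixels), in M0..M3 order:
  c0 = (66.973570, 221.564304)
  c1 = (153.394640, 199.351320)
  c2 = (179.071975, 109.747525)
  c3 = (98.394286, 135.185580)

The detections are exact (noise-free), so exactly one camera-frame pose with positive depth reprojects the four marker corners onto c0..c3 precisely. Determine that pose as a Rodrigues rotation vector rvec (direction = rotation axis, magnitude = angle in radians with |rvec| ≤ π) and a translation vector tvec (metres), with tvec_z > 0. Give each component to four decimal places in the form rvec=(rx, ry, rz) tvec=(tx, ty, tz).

Intrinsics K: fx=668.0, fy=751.9, cx=321.4, cy=259.9
Marker side s = 0.127 m; corners in marker frame (Z=0):
  M0 = (-0.0635, +0.0635, 0)
  M1 = (+0.0635, +0.0635, 0)
  M2 = (+0.0635, -0.0635, 0)
  M3 = (-0.0635, -0.0635, 0)
Detected image corners:
  c0 = (66.973570, 221.564304) px
  c1 = (153.394640, 199.351320) px
  c2 = (179.071975, 109.747525) px
  c3 = (98.394286, 135.185580) px
Planar DLT: solve 8×8 A·h = b for H (H[2,2]=1):
  H  [+597.17500 -313.24414 +123.82573]
  H  [-267.99469 +575.07962 +164.85498]
  H  [-0.47953 -0.70514 +1.00000]
B = K⁻¹H; ‖b₁‖=1.237434, ‖b₂‖=1.237434; λ = 2/(‖b₁‖+‖b₂‖) = 0.808124, sign → tz>0 ⇒ λ=+0.808124
r₁ = λ·B[:,0] = (+0.90889,-0.15409,-0.38752); r₂ = λ·B[:,1] = (-0.10478,+0.81505,-0.56984)
r₃ = r₁×r₂ = (+0.40365,+0.55853,+0.72465); SVD([r₁ r₂ r₃]) → R = UVᵀ:
  R  [+0.90889 -0.10478 +0.40365]
  R  [-0.15409 +0.81505 +0.55853]
  R  [-0.38752 -0.56984 +0.72465]
t = (-0.23902, -0.10215, +0.80812) m
tr R = 2.448591; θ = arccos((tr R − 1)/2) = 0.760784 rad = 43.590°
axis k = ((R−Rᵀ)₃₂, (R−Rᵀ)₁₃, (R−Rᵀ)₂₁) / (2 sinθ) = (-0.818259, +0.573737, -0.035753)
rvec = θ·k = (-0.622519, +0.436490, -0.027200)

rvec=(-0.6225, 0.4365, -0.0272) tvec=(-0.2390, -0.1022, 0.8081)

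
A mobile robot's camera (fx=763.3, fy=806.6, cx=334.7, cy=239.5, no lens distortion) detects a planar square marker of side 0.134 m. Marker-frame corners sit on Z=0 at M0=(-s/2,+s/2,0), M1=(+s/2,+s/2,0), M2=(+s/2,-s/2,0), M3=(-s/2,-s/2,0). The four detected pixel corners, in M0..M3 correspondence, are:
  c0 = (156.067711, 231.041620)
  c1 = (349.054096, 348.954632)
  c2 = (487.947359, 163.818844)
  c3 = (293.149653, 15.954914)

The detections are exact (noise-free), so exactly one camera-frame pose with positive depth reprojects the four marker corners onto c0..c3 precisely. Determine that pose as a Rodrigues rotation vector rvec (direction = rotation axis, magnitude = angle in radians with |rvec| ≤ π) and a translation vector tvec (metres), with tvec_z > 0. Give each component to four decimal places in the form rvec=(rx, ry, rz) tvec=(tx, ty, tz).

Intrinsics K: fx=763.3, fy=806.6, cx=334.7, cy=239.5
Marker side s = 0.134 m; corners in marker frame (Z=0):
  M0 = (-0.0670, +0.0670, 0)
  M1 = (+0.0670, +0.0670, 0)
  M2 = (+0.0670, -0.0670, 0)
  M3 = (-0.0670, -0.0670, 0)
Detected image corners:
  c0 = (156.067711, 231.041620) px
  c1 = (349.054096, 348.954632) px
  c2 = (487.947359, 163.818844) px
  c3 = (293.149653, 15.954914) px
Planar DLT: solve 8×8 A·h = b for H (H[2,2]=1):
  H  [+1680.47569 -841.29102 +323.56308]
  H  [+1125.40618 +1599.44571 +197.11515]
  H  [+0.72705 +0.58714 +1.00000]
B = K⁻¹H; ‖b₁‖=2.337606, ‖b₂‖=2.337606; λ = 2/(‖b₁‖+‖b₂‖) = 0.427788, sign → tz>0 ⇒ λ=+0.427788
r₁ = λ·B[:,0] = (+0.80543,+0.50452,+0.31102); r₂ = λ·B[:,1] = (-0.58163,+0.77370,+0.25117)
r₃ = r₁×r₂ = (-0.11392,-0.38320,+0.91661); SVD([r₁ r₂ r₃]) → R = UVᵀ:
  R  [+0.80543 -0.58163 -0.11392]
  R  [+0.50452 +0.77370 -0.38320]
  R  [+0.31102 +0.25117 +0.91661]
t = (-0.00624, -0.02248, +0.42779) m
tr R = 2.495750; θ = arccos((tr R − 1)/2) = 0.725941 rad = 41.593°
axis k = ((R−Rᵀ)₃₂, (R−Rᵀ)₁₃, (R−Rᵀ)₂₁) / (2 sinθ) = (+0.477805, -0.320064, +0.818084)
rvec = θ·k = (+0.346859, -0.232347, +0.593881)

rvec=(0.3469, -0.2323, 0.5939) tvec=(-0.0062, -0.0225, 0.4278)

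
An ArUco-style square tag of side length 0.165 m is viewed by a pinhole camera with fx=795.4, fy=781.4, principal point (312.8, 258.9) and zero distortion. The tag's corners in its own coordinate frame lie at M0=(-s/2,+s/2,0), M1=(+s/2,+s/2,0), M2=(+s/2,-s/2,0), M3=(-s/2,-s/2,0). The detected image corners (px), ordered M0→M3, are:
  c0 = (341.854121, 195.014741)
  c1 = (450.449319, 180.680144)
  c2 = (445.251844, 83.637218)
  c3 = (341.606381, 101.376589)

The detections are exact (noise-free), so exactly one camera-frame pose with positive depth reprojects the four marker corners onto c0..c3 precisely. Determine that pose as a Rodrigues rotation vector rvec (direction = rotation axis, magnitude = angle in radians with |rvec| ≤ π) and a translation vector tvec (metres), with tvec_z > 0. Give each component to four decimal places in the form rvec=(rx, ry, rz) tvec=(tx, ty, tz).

rvec=(-0.3380, 0.3381, -0.0481) tvec=(0.1226, -0.1848, 1.2071)

Intrinsics K: fx=795.4, fy=781.4, cx=312.8, cy=258.9
Marker side s = 0.165 m; corners in marker frame (Z=0):
  M0 = (-0.0825, +0.0825, 0)
  M1 = (+0.0825, +0.0825, 0)
  M2 = (+0.0825, -0.0825, 0)
  M3 = (-0.0825, -0.0825, 0)
Detected image corners:
  c0 = (341.854121, 195.014741) px
  c1 = (450.449319, 180.680144) px
  c2 = (445.251844, 83.637218) px
  c3 = (341.606381, 101.376589) px
Planar DLT: solve 8×8 A·h = b for H (H[2,2]=1):
  H  [+539.04154 -92.76275 +393.60881]
  H  [-134.27424 +538.91734 +139.26584]
  H  [-0.26285 -0.27594 +1.00000]
B = K⁻¹H; ‖b₁‖=0.828455, ‖b₂‖=0.828455; λ = 2/(‖b₁‖+‖b₂‖) = 1.207066, sign → tz>0 ⇒ λ=+1.207066
r₁ = λ·B[:,0] = (+0.94280,-0.10230,-0.31728); r₂ = λ·B[:,1] = (-0.00979,+0.94285,-0.33308)
r₃ = r₁×r₂ = (+0.33322,+0.31713,+0.88792); SVD([r₁ r₂ r₃]) → R = UVᵀ:
  R  [+0.94280 -0.00979 +0.33322]
  R  [-0.10230 +0.94285 +0.31713]
  R  [-0.31728 -0.33308 +0.88792]
t = (+0.12263, -0.18480, +1.20707) m
tr R = 2.773565; θ = arccos((tr R − 1)/2) = 0.480460 rad = 27.528°
axis k = ((R−Rᵀ)₃₂, (R−Rᵀ)₁₃, (R−Rᵀ)₂₁) / (2 sinθ) = (-0.703401, +0.703712, -0.100079)
rvec = θ·k = (-0.337956, +0.338106, -0.048084)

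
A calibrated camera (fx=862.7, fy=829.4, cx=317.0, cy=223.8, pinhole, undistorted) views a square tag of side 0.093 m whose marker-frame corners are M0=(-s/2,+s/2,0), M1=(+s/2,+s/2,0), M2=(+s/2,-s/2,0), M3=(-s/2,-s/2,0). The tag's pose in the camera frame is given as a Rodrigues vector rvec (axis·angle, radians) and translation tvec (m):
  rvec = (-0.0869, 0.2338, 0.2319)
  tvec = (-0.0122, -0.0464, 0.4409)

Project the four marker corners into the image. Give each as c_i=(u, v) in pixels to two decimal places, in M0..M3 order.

Intrinsics K: fx=862.7, fy=829.4, cx=317.0, cy=223.8
Marker side s = 0.093 m; corners in marker frame (Z=0):
  M0 = (-0.0465, +0.0465, 0)
  M1 = (+0.0465, +0.0465, 0)
  M2 = (+0.0465, -0.0465, 0)
  M3 = (-0.0465, -0.0465, 0)
rvec = (-0.0869, 0.2338, 0.2319), |rvec| = θ = 0.34058 rad = 19.514°
Rodrigues: sinθ=0.33403, 1−cosθ=0.05744; R = I + sinθ·[k]× + (1−cosθ)·[k]×²:
    [+0.94630 -0.23750 +0.21933]
    [+0.21738 +0.96963 +0.11208]
    [-0.23929 -0.05838 +0.96919]
t = (-0.0122, -0.0464, 0.4409) m
M0: Pc = R·M0+t = (-0.06725, -0.01142, +0.44931); u = 862.7·(-0.06725)/0.44931 + 317.0 = 187.8827, v = 829.4·(-0.01142)/0.44931 + 223.8 = 202.7186
M1: Pc = R·M1+t = (+0.02076, +0.00880, +0.42706); u = 862.7·(+0.02076)/0.42706 + 317.0 = 358.9355, v = 829.4·(+0.00880)/0.42706 + 223.8 = 240.8831
M2: Pc = R·M2+t = (+0.04285, -0.08138, +0.43249); u = 862.7·(+0.04285)/0.43249 + 317.0 = 402.4684, v = 829.4·(-0.08138)/0.43249 + 223.8 = 67.7351
M3: Pc = R·M3+t = (-0.04516, -0.10160, +0.45474); u = 862.7·(-0.04516)/0.45474 + 317.0 = 231.3276, v = 829.4·(-0.10160)/0.45474 + 223.8 = 38.4996

c0=(187.88, 202.72) c1=(358.94, 240.88) c2=(402.47, 67.74) c3=(231.33, 38.50)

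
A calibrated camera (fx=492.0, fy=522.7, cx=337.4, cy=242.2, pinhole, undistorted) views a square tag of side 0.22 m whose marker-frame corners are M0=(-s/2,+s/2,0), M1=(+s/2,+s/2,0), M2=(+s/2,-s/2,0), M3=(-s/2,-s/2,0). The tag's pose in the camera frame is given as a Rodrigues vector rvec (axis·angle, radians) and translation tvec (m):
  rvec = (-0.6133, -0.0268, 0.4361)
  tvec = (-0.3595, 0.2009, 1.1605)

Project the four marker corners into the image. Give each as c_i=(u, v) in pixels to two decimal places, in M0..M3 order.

Intrinsics K: fx=492.0, fy=522.7, cx=337.4, cy=242.2
Marker side s = 0.22 m; corners in marker frame (Z=0):
  M0 = (-0.1100, +0.1100, 0)
  M1 = (+0.1100, +0.1100, 0)
  M2 = (+0.1100, -0.1100, 0)
  M3 = (-0.1100, -0.1100, 0)
rvec = (-0.6133, -0.0268, 0.4361), |rvec| = θ = 0.75302 rad = 43.145°
Rodrigues: sinθ=0.68384, 1−cosθ=0.27037; R = I + sinθ·[k]× + (1−cosθ)·[k]×²:
    [+0.90898 -0.38820 -0.15187]
    [+0.40388 +0.72997 +0.55139]
    [-0.10319 -0.56253 +0.82031]
t = (-0.3595, 0.2009, 1.1605) m
M0: Pc = R·M0+t = (-0.50219, +0.23677, +1.10997); u = 492.0·(-0.50219)/1.10997 + 337.4 = 114.8024, v = 522.7·(+0.23677)/1.10997 + 242.2 = 353.6981
M1: Pc = R·M1+t = (-0.30221, +0.32562, +1.08727); u = 492.0·(-0.30221)/1.08727 + 337.4 = 200.6449, v = 522.7·(+0.32562)/1.08727 + 242.2 = 398.7417
M2: Pc = R·M2+t = (-0.21681, +0.16503, +1.21103); u = 492.0·(-0.21681)/1.21103 + 337.4 = 249.3171, v = 522.7·(+0.16503)/1.21103 + 242.2 = 313.4296
M3: Pc = R·M3+t = (-0.41679, +0.07618, +1.23373); u = 492.0·(-0.41679)/1.23373 + 337.4 = 171.1899, v = 522.7·(+0.07618)/1.23373 + 242.2 = 274.4743

c0=(114.80, 353.70) c1=(200.64, 398.74) c2=(249.32, 313.43) c3=(171.19, 274.47)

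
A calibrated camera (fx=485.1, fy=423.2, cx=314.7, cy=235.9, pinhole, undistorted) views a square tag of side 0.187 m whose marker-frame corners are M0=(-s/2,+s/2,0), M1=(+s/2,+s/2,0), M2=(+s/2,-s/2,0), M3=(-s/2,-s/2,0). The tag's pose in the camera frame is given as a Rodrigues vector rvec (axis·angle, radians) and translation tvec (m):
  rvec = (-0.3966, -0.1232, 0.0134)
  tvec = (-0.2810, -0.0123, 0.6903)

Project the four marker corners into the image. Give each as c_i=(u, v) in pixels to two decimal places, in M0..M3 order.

c0=(33.59, 282.27) c1=(178.19, 285.15) c2=(190.20, 181.33) c3=(60.56, 175.56)

Intrinsics K: fx=485.1, fy=423.2, cx=314.7, cy=235.9
Marker side s = 0.187 m; corners in marker frame (Z=0):
  M0 = (-0.0935, +0.0935, 0)
  M1 = (+0.0935, +0.0935, 0)
  M2 = (+0.0935, -0.0935, 0)
  M3 = (-0.0935, -0.0935, 0)
rvec = (-0.3966, -0.1232, 0.0134), |rvec| = θ = 0.41551 rad = 23.807°
Rodrigues: sinθ=0.40366, 1−cosθ=0.08509; R = I + sinθ·[k]× + (1−cosθ)·[k]×²:
    [+0.99243 +0.01106 -0.12230]
    [+0.03710 +0.92239 +0.38447]
    [+0.11707 -0.38610 +0.91500]
t = (-0.2810, -0.0123, 0.6903) m
M0: Pc = R·M0+t = (-0.37276, +0.07047, +0.64325); u = 485.1·(-0.37276)/0.64325 + 314.7 = 33.5904, v = 423.2·(+0.07047)/0.64325 + 235.9 = 282.2657
M1: Pc = R·M1+t = (-0.18717, +0.07741, +0.66515); u = 485.1·(-0.18717)/0.66515 + 314.7 = 178.1919, v = 423.2·(+0.07741)/0.66515 + 235.9 = 285.1537
M2: Pc = R·M2+t = (-0.18924, -0.09507, +0.73735); u = 485.1·(-0.18924)/0.73735 + 314.7 = 190.1976, v = 423.2·(-0.09507)/0.73735 + 235.9 = 181.3318
M3: Pc = R·M3+t = (-0.37483, -0.10201, +0.71545); u = 485.1·(-0.37483)/0.71545 + 314.7 = 60.5561, v = 423.2·(-0.10201)/0.71545 + 235.9 = 175.5585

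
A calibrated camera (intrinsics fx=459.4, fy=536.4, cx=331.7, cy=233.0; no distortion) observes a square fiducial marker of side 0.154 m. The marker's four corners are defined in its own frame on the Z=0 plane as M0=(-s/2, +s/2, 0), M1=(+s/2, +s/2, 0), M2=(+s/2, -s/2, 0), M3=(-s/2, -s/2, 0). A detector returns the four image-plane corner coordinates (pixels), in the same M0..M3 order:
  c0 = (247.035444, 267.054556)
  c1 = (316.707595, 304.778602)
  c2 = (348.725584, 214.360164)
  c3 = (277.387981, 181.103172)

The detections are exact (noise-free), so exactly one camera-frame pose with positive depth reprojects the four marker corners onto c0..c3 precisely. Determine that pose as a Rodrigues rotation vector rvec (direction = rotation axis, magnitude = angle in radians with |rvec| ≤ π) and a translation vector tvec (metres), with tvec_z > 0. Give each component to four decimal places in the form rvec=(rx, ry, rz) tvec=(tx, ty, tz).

Intrinsics K: fx=459.4, fy=536.4, cx=331.7, cy=233.0
Marker side s = 0.154 m; corners in marker frame (Z=0):
  M0 = (-0.0770, +0.0770, 0)
  M1 = (+0.0770, +0.0770, 0)
  M2 = (+0.0770, -0.0770, 0)
  M3 = (-0.0770, -0.0770, 0)
Detected image corners:
  c0 = (247.035444, 267.054556) px
  c1 = (316.707595, 304.778602) px
  c2 = (348.725584, 214.360164) px
  c3 = (277.387981, 181.103172) px
Planar DLT: solve 8×8 A·h = b for H (H[2,2]=1):
  H  [+359.17303 -200.36948 +296.55591]
  H  [+150.26926 +573.88009 +241.39375]
  H  [-0.33163 +0.00670 +1.00000]
B = K⁻¹H; ‖b₁‖=1.154525, ‖b₂‖=1.154525; λ = 2/(‖b₁‖+‖b₂‖) = 0.866157, sign → tz>0 ⇒ λ=+0.866157
r₁ = λ·B[:,0] = (+0.88459,+0.36742,-0.28724); r₂ = λ·B[:,1] = (-0.38197,+0.92416,+0.00581)
r₃ = r₁×r₂ = (+0.26759,+0.10458,+0.95784); SVD([r₁ r₂ r₃]) → R = UVᵀ:
  R  [+0.88459 -0.38197 +0.26759]
  R  [+0.36742 +0.92416 +0.10458]
  R  [-0.28724 +0.00581 +0.95784]
t = (-0.06626, +0.01355, +0.86616) m
tr R = 2.766582; θ = arccos((tr R − 1)/2) = 0.487960 rad = 27.958°
axis k = ((R−Rᵀ)₃₂, (R−Rᵀ)₁₃, (R−Rᵀ)₂₁) / (2 sinθ) = (-0.105344, +0.591730, +0.799224)
rvec = θ·k = (-0.051404, +0.288740, +0.389989)

rvec=(-0.0514, 0.2887, 0.3900) tvec=(-0.0663, 0.0136, 0.8662)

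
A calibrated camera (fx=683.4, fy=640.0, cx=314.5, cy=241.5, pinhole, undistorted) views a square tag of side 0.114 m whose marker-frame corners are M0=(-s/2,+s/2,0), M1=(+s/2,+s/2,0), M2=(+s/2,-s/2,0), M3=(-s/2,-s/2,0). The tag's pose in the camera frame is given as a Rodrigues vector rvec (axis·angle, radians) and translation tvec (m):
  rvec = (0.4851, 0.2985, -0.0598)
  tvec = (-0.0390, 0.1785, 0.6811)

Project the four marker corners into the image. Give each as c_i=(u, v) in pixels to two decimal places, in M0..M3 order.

c0=(233.11, 443.21) c1=(336.96, 454.56) c2=(323.27, 370.71) c3=(212.17, 362.71)

Intrinsics K: fx=683.4, fy=640.0, cx=314.5, cy=241.5
Marker side s = 0.114 m; corners in marker frame (Z=0):
  M0 = (-0.0570, +0.0570, 0)
  M1 = (+0.0570, +0.0570, 0)
  M2 = (+0.0570, -0.0570, 0)
  M3 = (-0.0570, -0.0570, 0)
rvec = (0.4851, 0.2985, -0.0598), |rvec| = θ = 0.57271 rad = 32.814°
Rodrigues: sinθ=0.54191, 1−cosθ=0.15957; R = I + sinθ·[k]× + (1−cosθ)·[k]×²:
    [+0.95491 +0.12703 +0.26834]
    [+0.01386 +0.88378 -0.46770]
    [-0.29656 +0.45033 +0.84217]
t = (-0.0390, 0.1785, 0.6811) m
M0: Pc = R·M0+t = (-0.08619, +0.22809, +0.72367); u = 683.4·(-0.08619)/0.72367 + 314.5 = 233.1070, v = 640.0·(+0.22809)/0.72367 + 241.5 = 443.2137
M1: Pc = R·M1+t = (+0.02267, +0.22967, +0.68986); u = 683.4·(+0.02267)/0.68986 + 314.5 = 336.9582, v = 640.0·(+0.22967)/0.68986 + 241.5 = 454.5648
M2: Pc = R·M2+t = (+0.00819, +0.12891, +0.63853); u = 683.4·(+0.00819)/0.63853 + 314.5 = 323.2650, v = 640.0·(+0.12891)/0.63853 + 241.5 = 370.7118
M3: Pc = R·M3+t = (-0.10067, +0.12733, +0.67234); u = 683.4·(-0.10067)/0.67234 + 314.5 = 212.1726, v = 640.0·(+0.12733)/0.67234 + 241.5 = 362.7105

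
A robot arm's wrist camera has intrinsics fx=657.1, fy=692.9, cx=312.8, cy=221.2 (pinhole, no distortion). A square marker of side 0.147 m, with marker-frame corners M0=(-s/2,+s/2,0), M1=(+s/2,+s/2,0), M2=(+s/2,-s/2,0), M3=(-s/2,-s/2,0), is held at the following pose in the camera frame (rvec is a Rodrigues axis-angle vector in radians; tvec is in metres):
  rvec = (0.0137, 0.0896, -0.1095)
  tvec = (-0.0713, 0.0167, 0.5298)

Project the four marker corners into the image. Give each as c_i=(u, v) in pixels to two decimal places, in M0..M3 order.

c0=(146.40, 347.29) c1=(324.76, 329.37) c2=(304.50, 135.90) c3=(126.22, 158.64)

Intrinsics K: fx=657.1, fy=692.9, cx=312.8, cy=221.2
Marker side s = 0.147 m; corners in marker frame (Z=0):
  M0 = (-0.0735, +0.0735, 0)
  M1 = (+0.0735, +0.0735, 0)
  M2 = (+0.0735, -0.0735, 0)
  M3 = (-0.0735, -0.0735, 0)
rvec = (0.0137, 0.0896, -0.1095), |rvec| = θ = 0.14215 rad = 8.144°
Rodrigues: sinθ=0.14167, 1−cosθ=0.01009; R = I + sinθ·[k]× + (1−cosθ)·[k]×²:
    [+0.99001 +0.10974 +0.08855]
    [-0.10852 +0.99392 -0.01855]
    [-0.09005 +0.00876 +0.99590]
t = (-0.0713, 0.0167, 0.5298) m
M0: Pc = R·M0+t = (-0.13600, +0.09773, +0.53706); u = 657.1·(-0.13600)/0.53706 + 312.8 = 146.4036, v = 692.9·(+0.09773)/0.53706 + 221.2 = 347.2872
M1: Pc = R·M1+t = (+0.00953, +0.08178, +0.52383); u = 657.1·(+0.00953)/0.52383 + 312.8 = 324.7569, v = 692.9·(+0.08178)/0.52383 + 221.2 = 329.3722
M2: Pc = R·M2+t = (-0.00660, -0.06433, +0.52254); u = 657.1·(-0.00660)/0.52254 + 312.8 = 304.4996, v = 692.9·(-0.06433)/0.52254 + 221.2 = 135.8975
M3: Pc = R·M3+t = (-0.15213, -0.04838, +0.53577); u = 657.1·(-0.15213)/0.53577 + 312.8 = 126.2183, v = 692.9·(-0.04838)/0.53577 + 221.2 = 158.6355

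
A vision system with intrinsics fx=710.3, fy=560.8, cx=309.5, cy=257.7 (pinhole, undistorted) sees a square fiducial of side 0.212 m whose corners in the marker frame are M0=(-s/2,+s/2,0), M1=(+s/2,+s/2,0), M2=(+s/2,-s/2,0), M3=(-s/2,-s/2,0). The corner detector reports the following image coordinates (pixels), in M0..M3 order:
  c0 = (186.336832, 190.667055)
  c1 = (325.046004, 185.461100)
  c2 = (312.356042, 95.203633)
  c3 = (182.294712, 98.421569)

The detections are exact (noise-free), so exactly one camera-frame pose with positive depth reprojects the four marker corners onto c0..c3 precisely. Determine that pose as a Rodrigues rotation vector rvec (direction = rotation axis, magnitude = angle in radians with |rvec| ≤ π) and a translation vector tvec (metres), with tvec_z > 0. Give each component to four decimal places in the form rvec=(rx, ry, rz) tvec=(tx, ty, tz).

rvec=(-0.3590, -0.0878, -0.0773) tvec=(-0.0909, -0.2339, 1.1232)

Intrinsics K: fx=710.3, fy=560.8, cx=309.5, cy=257.7
Marker side s = 0.212 m; corners in marker frame (Z=0):
  M0 = (-0.1060, +0.1060, 0)
  M1 = (+0.1060, +0.1060, 0)
  M2 = (+0.1060, -0.1060, 0)
  M3 = (-0.1060, -0.1060, 0)
Detected image corners:
  c0 = (186.336832, 190.667055) px
  c1 = (325.046004, 185.461100) px
  c2 = (312.356042, 95.203633) px
  c3 = (182.294712, 98.421569) px
Planar DLT: solve 8×8 A·h = b for H (H[2,2]=1):
  H  [+655.48297 -38.07551 +252.00170]
  H  [-7.10830 +386.36658 +140.92390]
  H  [+0.08850 -0.30905 +1.00000]
B = K⁻¹H; ‖b₁‖=0.890281, ‖b₂‖=0.890281; λ = 2/(‖b₁‖+‖b₂‖) = 1.123241, sign → tz>0 ⇒ λ=+1.123241
r₁ = λ·B[:,0] = (+0.99324,-0.05992,+0.09941); r₂ = λ·B[:,1] = (+0.09105,+0.93338,-0.34714)
r₃ = r₁×r₂ = (-0.07198,+0.35385,+0.93253); SVD([r₁ r₂ r₃]) → R = UVᵀ:
  R  [+0.99324 +0.09105 -0.07198]
  R  [-0.05992 +0.93338 +0.35385]
  R  [+0.09941 -0.34714 +0.93253]
t = (-0.09093, -0.23389, +1.12324) m
tr R = 2.859154; θ = arccos((tr R − 1)/2) = 0.377533 rad = 21.631°
axis k = ((R−Rᵀ)₃₂, (R−Rᵀ)₁₃, (R−Rᵀ)₂₁) / (2 sinθ) = (-0.950803, -0.232472, -0.204767)
rvec = θ·k = (-0.358960, -0.087766, -0.077306)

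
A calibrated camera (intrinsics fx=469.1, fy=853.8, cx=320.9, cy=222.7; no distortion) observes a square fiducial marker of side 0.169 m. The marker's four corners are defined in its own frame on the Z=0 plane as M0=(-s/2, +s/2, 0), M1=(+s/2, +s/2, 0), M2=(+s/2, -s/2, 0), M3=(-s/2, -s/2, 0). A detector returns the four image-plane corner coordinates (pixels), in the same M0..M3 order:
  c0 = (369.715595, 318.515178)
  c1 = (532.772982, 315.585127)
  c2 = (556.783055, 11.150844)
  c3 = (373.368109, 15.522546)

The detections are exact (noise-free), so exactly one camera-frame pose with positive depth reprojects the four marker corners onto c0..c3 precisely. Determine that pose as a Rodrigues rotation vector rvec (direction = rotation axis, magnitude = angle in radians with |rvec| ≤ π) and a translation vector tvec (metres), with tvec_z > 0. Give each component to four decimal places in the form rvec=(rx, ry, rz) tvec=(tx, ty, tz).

rvec=(0.3252, 0.0072, -0.0123) tvec=(0.1342, -0.0262, 0.4604)

Intrinsics K: fx=469.1, fy=853.8, cx=320.9, cy=222.7
Marker side s = 0.169 m; corners in marker frame (Z=0):
  M0 = (-0.0845, +0.0845, 0)
  M1 = (+0.0845, +0.0845, 0)
  M2 = (+0.0845, -0.0845, 0)
  M3 = (-0.0845, -0.0845, 0)
Detected image corners:
  c0 = (369.715595, 318.515178) px
  c1 = (532.772982, 315.585127) px
  c2 = (556.783055, 11.150844) px
  c3 = (373.368109, 15.522546) px
Planar DLT: solve 8×8 A·h = b for H (H[2,2]=1):
  H  [+1012.48765 +236.11546 +457.60998]
  H  [-24.61495 +1911.71993 +174.09883]
  H  [-0.01975 +0.69377 +1.00000]
B = K⁻¹H; ‖b₁‖=2.172090, ‖b₂‖=2.172090; λ = 2/(‖b₁‖+‖b₂‖) = 0.460386, sign → tz>0 ⇒ λ=+0.460386
r₁ = λ·B[:,0] = (+0.99990,-0.01090,-0.00909); r₂ = λ·B[:,1] = (+0.01323,+0.94753,+0.31940)
r₃ = r₁×r₂ = (+0.00513,-0.31949,+0.94758); SVD([r₁ r₂ r₃]) → R = UVᵀ:
  R  [+0.99990 +0.01323 +0.00513]
  R  [-0.01090 +0.94753 -0.31949]
  R  [-0.00909 +0.31940 +0.94758]
t = (+0.13417, -0.02621, +0.46039) m
tr R = 2.895002; θ = arccos((tr R − 1)/2) = 0.325468 rad = 18.648°
axis k = ((R−Rᵀ)₃₂, (R−Rᵀ)₁₃, (R−Rᵀ)₂₁) / (2 sinθ) = (+0.999040, +0.022242, -0.037742)
rvec = θ·k = (+0.325156, +0.007239, -0.012284)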